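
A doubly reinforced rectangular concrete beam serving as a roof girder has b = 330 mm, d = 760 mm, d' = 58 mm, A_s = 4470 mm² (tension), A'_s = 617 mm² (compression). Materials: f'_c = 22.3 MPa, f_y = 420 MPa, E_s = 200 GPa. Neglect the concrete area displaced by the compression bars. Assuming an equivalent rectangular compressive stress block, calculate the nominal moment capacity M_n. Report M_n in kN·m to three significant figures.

Assume both tension and compression steel yield.
Net tension couple steel: A_s − A'_s = 3853 mm².
a = (A_s − A'_s) f_y / (0.85 f'_c b) = 1618260/(0.85 × 22.3 × 330) = 258.71 mm.
c = a/β₁ = 258.71/0.85 = 304.36 mm; ε'_s = 0.003(c − d')/c = 0.0024 ≥ f_y/E_s = 0.0021, so compression steel does yield.
M_n = (A_s − A'_s) f_y (d − a/2) + A'_s f_y (d − d') = [1618260 × (760 − 129.355) + 259140 × (760 − 58)] × 10⁻⁶ = 1020.55 + 181.92 = 1202.47 kN·m.

M_n ≈ 1200 kN·m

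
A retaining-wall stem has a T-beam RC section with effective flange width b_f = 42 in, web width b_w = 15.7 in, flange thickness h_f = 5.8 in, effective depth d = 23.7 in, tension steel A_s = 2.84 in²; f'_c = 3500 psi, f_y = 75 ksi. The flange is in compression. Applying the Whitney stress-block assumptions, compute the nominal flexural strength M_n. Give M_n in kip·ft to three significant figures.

Tension: T = A_s f_y = 2.84 × 75 = 213 kips.
Try a within the flange: a = T/(0.85 f'_c b_f) = 213/(0.85 × 3.5 × 42) = 1.705 in.
Since a = 1.705 ≤ h_f = 5.8 in, the stress block lies entirely in the flange; analyse as a rectangular beam of width b_f.
M_n = T(d − a/2) = 213 × (23.7 − 0.8525) = 4866.5 kip·in.
M_n = 4866.5/12 = 405.54 kip·ft.

M_n ≈ 406 kip·ft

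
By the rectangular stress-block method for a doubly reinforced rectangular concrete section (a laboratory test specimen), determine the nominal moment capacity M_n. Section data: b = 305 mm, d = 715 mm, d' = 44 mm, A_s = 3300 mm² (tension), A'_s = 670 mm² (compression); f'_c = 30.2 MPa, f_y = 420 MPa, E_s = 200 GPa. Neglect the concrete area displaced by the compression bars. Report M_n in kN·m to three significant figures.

Assume both tension and compression steel yield.
Net tension couple steel: A_s − A'_s = 2630 mm².
a = (A_s − A'_s) f_y / (0.85 f'_c b) = 1104600/(0.85 × 30.2 × 305) = 141.08 mm.
c = a/β₁ = 141.08/0.834 = 169.16 mm; ε'_s = 0.003(c − d')/c = 0.0022 ≥ f_y/E_s = 0.0021, so compression steel does yield.
M_n = (A_s − A'_s) f_y (d − a/2) + A'_s f_y (d − d') = [1104600 × (715 − 70.54) + 281400 × (715 − 44)] × 10⁻⁶ = 711.87 + 188.82 = 900.69 kN·m.

M_n ≈ 901 kN·m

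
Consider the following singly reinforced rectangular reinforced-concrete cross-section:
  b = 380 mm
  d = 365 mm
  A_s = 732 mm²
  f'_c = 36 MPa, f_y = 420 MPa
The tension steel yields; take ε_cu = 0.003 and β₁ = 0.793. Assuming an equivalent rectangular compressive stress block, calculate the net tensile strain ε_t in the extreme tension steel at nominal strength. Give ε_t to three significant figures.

a = A_s f_y/(0.85 f'_c b) = 26.44 mm.
β₁ = 0.793, so c = a/β₁ = 26.44/0.793 = 33.34 mm.
From the linear strain diagram with ε_cu = 0.003: ε_t = 0.003 (d − c)/c = 0.003 × (365 − 33.34)/33.34 = 0.0298.
Since ε_t ≥ 0.005, the section is tension-controlled.

ε_t ≈ 0.0298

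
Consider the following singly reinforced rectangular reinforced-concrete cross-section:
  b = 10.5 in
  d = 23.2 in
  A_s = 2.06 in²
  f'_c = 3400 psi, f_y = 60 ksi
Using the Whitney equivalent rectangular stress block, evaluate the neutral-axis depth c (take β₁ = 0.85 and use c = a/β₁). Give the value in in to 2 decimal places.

T = A_s f_y = 2.06 × 60 = 123.6 kips.
a = T/(0.85 f'_c b) = 123.6/(0.85 × 3.4 × 10.5) = 4.0732 in.
With β₁ = 0.85, c = a/β₁ = 4.0732/0.85 = 4.79 in.

c ≈ 4.79 in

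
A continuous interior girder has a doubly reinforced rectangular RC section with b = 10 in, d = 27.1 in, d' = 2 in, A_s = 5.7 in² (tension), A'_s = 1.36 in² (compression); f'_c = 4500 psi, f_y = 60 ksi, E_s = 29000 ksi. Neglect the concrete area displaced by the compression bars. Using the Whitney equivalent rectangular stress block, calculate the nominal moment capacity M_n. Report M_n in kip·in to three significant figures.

M_n ≈ 8220 kip·in

Assume both steels yield.
a = (A_s − A'_s) f_y/(0.85 f'_c b) = (5.7 − 1.36) × 60/(0.85 × 4.5 × 10) = 6.808 in.
c = a/β₁ = 6.808/0.825 = 8.252 in; ε'_s = 0.003(c − d')/c = 0.0023 ≥ ε_y = 0.0021, so the compression steel yields.
M_n = (A_s − A'_s) f_y (d − a/2) + A'_s f_y (d − d') = 260.4 × (27.1 − 3.404) + 81.6 × (27.1 − 2) = 6170.4 + 2048.2 = 8218.6 kip·in.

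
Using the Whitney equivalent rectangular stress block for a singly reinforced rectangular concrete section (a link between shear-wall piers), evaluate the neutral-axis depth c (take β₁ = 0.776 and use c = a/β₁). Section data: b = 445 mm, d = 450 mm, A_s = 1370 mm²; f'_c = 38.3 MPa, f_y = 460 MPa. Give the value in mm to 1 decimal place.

c ≈ 56.1 mm

T = A_s f_y = 1370 × 460 = 630200 N = 630.2 kN.
Setting C = 0.85 f'_c a b equal to T: a = 630200/(0.85 × 38.3 × 445) = 43.501 mm.
With β₁ = 0.776, c = a/β₁ = 43.501/0.776 = 56.1 mm.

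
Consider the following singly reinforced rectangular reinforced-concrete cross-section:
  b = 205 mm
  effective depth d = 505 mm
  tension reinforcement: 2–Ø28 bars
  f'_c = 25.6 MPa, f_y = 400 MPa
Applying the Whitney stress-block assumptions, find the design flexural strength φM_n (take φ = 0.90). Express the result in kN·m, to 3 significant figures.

φM_n ≈ 199 kN·m

A_s = 2 × 616 = 1232 mm².
T = A_s f_y = 1232 × 400 = 492800 N = 492.8 kN.
From C = T: a = T/(0.85 f'_c b) = 492800/(0.85 × 25.6 × 205) = 110.47 mm.
M_n = T(d − a/2) = 492.8 kN × (505 − 55.235) mm = 221.64 kN·m.
φM_n = 0.90 × 221.64 = 199.48 kN·m.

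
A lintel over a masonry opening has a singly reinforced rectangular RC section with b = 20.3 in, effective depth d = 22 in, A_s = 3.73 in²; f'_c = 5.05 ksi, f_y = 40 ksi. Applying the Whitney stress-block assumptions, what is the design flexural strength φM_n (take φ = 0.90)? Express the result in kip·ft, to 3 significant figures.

φM_n ≈ 237 kip·ft

T = A_s f_y = 3.73 × 40 = 149.2 kips.
a = T/(0.85 f'_c b) = 149.2/(0.85 × 5.05 × 20.3) = 1.712 in.
M_n = T(d − a/2) = 149.2 × (22 − 0.856) = 3154.7 kip·in = 3154.7/12 = 262.89 kip·ft.
φM_n = 0.90 × 262.89 = 236.60 kip·ft.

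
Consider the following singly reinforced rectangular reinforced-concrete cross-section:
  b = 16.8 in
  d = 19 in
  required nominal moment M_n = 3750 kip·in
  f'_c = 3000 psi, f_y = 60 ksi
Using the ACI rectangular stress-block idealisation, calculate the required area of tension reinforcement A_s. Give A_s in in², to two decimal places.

From M_n = 0.85 f'_c a b (d − a/2):
a = d − √(d² − 2M_n/(0.85 f'_c b)) = 19 − √(19² − 2 × 3750/(0.85 × 3 × 16.8)) = 5.364 in.
A_s = 0.85 f'_c a b / f_y = 0.85 × 3 × 5.364 × 16.8 / 60 = 3.830 in².

A_s ≈ 3.83 in²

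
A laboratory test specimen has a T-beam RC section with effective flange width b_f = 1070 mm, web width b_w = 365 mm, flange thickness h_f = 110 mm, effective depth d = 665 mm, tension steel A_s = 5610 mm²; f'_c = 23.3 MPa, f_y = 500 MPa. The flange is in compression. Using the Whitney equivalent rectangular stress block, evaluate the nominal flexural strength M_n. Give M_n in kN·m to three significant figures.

M_n ≈ 1670 kN·m

Tension: T = A_s f_y = 5610 × 500 = 2805000 N.
Try a within the flange: a = T/(0.85 f'_c b_f) = 2805000/(0.85 × 23.3 × 1070) = 132.37 mm.
a = 132.37 > h_f = 110 mm: the block extends into the web. Split into flange-overhang and web parts.
C_f = 0.85 f'_c (b_f − b_w) h_f = 0.85 × 23.3 × (1070 − 365) × 110 = 1535878 N.
Remaining web compression depth: a_w = (T − C_f)/(0.85 f'_c b_w) = (2805000 − 1535878)/(0.85 × 23.3 × 365) = 175.56 mm.
M_n = C_f(d − h_f/2) + (T − C_f)(d − a_w/2) = 1535878 × (665 − 55) + 1269122 × (665 − 87.78) = 936.89 + 732.56 = 1669.45 × 10⁶ N·mm.
M_n = 1669.45 kN·m.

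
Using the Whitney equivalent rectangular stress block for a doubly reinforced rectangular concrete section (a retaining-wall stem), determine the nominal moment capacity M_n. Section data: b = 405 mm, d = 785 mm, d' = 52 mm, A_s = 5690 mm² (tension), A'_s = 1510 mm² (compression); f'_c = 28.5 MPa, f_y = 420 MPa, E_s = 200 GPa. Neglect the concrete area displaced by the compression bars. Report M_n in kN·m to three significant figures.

Assume both tension and compression steel yield.
Net tension couple steel: A_s − A'_s = 4180 mm².
a = (A_s − A'_s) f_y / (0.85 f'_c b) = 1755600/(0.85 × 28.5 × 405) = 178.94 mm.
c = a/β₁ = 178.94/0.846 = 211.51 mm; ε'_s = 0.003(c − d')/c = 0.0023 ≥ f_y/E_s = 0.0021, so compression steel does yield.
M_n = (A_s − A'_s) f_y (d − a/2) + A'_s f_y (d − d') = [1755600 × (785 − 89.47) + 634200 × (785 − 52)] × 10⁻⁶ = 1221.07 + 464.87 = 1685.94 kN·m.

M_n ≈ 1690 kN·m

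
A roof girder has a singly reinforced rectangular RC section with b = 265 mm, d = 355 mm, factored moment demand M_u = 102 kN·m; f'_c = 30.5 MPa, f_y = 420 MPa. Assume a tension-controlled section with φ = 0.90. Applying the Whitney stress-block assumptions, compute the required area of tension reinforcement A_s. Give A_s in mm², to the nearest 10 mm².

A_s ≈ 820 mm²

M_n = M_u/φ = 102/0.90 = 113.333 kN·m.
With M_n = 0.85 f'_c a b (d − a/2), solve the quadratic for a:
a = d − √(d² − 2M_n/(0.85 f'_c b)) = 355 − √(355² − 2 × 113.333×10⁶/(0.85 × 30.5 × 265)) = 49.99 mm.
A_s = 0.85 f'_c a b / f_y = 0.85 × 30.5 × 49.99 × 265 / 420 = 817.7 mm².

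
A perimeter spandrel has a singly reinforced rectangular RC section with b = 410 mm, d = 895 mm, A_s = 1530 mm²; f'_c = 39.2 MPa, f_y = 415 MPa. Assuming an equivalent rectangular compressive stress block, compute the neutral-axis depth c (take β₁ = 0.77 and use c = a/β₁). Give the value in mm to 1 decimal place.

T = A_s f_y = 1530 × 415 = 634950 N = 634.95 kN.
Setting C = 0.85 f'_c a b equal to T: a = 634950/(0.85 × 39.2 × 410) = 46.478 mm.
With β₁ = 0.77, c = a/β₁ = 46.478/0.77 = 60.4 mm.

c ≈ 60.4 mm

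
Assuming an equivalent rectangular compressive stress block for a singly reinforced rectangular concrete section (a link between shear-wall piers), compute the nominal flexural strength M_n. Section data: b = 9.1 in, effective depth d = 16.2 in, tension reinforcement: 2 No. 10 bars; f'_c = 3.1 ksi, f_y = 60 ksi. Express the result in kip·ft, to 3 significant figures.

M_n ≈ 165 kip·ft

A_s = 2 × 1.27 = 2.54 in².
T = A_s f_y = 2.54 × 60 = 152.4 kips.
a = T/(0.85 f'_c b) = 152.4/(0.85 × 3.1 × 9.1) = 6.356 in.
M_n = T(d − a/2) = 152.4 × (16.2 − 3.178) = 1984.6 kip·in = 1984.6/12 = 165.38 kip·ft.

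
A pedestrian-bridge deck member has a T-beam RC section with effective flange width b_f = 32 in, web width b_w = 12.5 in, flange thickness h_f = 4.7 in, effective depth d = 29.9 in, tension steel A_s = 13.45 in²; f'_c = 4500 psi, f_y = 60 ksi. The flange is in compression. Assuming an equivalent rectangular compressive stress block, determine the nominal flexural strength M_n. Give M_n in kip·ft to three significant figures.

Tension: T = A_s f_y = 13.45 × 60 = 807 kips.
Try a within the flange: a = T/(0.85 f'_c b_f) = 807/(0.85 × 4.5 × 32) = 6.593 in.
a = 6.593 > h_f = 4.7 in: the block extends into the web. Split into flange-overhang and web parts.
C_f = 0.85 f'_c (b_f − b_w) h_f = 0.85 × 4.5 × (32 − 12.5) × 4.7 = 350.6 kips.
Remaining web compression depth: a_w = (T − C_f)/(0.85 f'_c b_w) = (807 − 350.6)/(0.85 × 4.5 × 12.5) = 9.546 in.
M_n = C_f(d − h_f/2) + (T − C_f)(d − a_w/2) = 350.6 × (29.9 − 2.35) + 456.4 × (29.9 − 4.773) = 9659.0 + 11468.0 = 21127.0 kip·in.
M_n = 21127.0/12 = 1760.58 kip·ft.

M_n ≈ 1760 kip·ft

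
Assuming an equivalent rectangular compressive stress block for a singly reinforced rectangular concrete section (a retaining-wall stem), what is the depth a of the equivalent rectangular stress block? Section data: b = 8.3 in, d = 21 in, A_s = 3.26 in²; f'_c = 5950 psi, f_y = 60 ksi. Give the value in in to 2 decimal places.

T = A_s f_y = 3.26 × 60 = 195.6 kips.
a = T/(0.85 f'_c b) = 195.6/(0.85 × 5.95 × 8.3) = 4.66 in.

a ≈ 4.66 in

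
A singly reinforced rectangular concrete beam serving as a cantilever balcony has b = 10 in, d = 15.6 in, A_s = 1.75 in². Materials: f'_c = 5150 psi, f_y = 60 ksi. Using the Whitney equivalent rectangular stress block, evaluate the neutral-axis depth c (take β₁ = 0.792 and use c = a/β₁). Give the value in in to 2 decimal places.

T = A_s f_y = 1.75 × 60 = 105 kips.
a = T/(0.85 f'_c b) = 105/(0.85 × 5.15 × 10) = 2.3986 in.
With β₁ = 0.792, c = a/β₁ = 2.3986/0.792 = 3.03 in.

c ≈ 3.03 in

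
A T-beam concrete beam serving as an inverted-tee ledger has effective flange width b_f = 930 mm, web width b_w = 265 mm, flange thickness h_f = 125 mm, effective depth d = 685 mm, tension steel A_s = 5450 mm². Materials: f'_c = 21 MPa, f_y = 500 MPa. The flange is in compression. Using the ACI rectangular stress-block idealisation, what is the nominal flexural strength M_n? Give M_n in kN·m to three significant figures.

Tension: T = A_s f_y = 5450 × 500 = 2725000 N.
Try a within the flange: a = T/(0.85 f'_c b_f) = 2725000/(0.85 × 21 × 930) = 164.15 mm.
a = 164.15 > h_f = 125 mm: the block extends into the web. Split into flange-overhang and web parts.
C_f = 0.85 f'_c (b_f − b_w) h_f = 0.85 × 21 × (930 − 265) × 125 = 1483781 N.
Remaining web compression depth: a_w = (T − C_f)/(0.85 f'_c b_w) = (2725000 − 1483781)/(0.85 × 21 × 265) = 262.40 mm.
M_n = C_f(d − h_f/2) + (T − C_f)(d − a_w/2) = 1483781 × (685 − 62.5) + 1241219 × (685 − 131.2) = 923.65 + 687.39 = 1611.04 × 10⁶ N·mm.
M_n = 1611.04 kN·m.

M_n ≈ 1610 kN·m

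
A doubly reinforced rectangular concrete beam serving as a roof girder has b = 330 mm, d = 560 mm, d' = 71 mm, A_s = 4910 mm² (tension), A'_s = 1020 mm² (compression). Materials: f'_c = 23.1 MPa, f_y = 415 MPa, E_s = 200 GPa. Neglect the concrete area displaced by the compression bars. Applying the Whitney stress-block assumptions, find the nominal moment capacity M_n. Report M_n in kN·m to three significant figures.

M_n ≈ 910 kN·m

Assume both tension and compression steel yield.
Net tension couple steel: A_s − A'_s = 3890 mm².
a = (A_s − A'_s) f_y / (0.85 f'_c b) = 1614350/(0.85 × 23.1 × 330) = 249.15 mm.
c = a/β₁ = 249.15/0.85 = 293.12 mm; ε'_s = 0.003(c − d')/c = 0.0023 ≥ f_y/E_s = 0.0021, so compression steel does yield.
M_n = (A_s − A'_s) f_y (d − a/2) + A'_s f_y (d − d') = [1614350 × (560 − 124.575) + 423300 × (560 − 71)] × 10⁻⁶ = 702.93 + 206.99 = 909.92 kN·m.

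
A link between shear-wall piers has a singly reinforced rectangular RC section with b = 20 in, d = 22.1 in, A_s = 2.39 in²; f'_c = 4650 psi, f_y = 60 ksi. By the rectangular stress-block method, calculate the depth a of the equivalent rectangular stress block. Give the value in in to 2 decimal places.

a ≈ 1.81 in

T = A_s f_y = 2.39 × 60 = 143.4 kips.
a = T/(0.85 f'_c b) = 143.4/(0.85 × 4.65 × 20) = 1.81 in.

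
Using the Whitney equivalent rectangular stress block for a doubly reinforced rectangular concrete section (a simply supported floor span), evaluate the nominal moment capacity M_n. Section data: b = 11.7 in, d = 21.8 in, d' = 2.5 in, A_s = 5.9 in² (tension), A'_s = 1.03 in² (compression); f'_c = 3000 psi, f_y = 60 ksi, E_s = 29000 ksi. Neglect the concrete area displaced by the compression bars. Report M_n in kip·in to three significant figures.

Assume both steels yield.
a = (A_s − A'_s) f_y/(0.85 f'_c b) = (5.9 − 1.03) × 60/(0.85 × 3 × 11.7) = 9.794 in.
c = a/β₁ = 9.794/0.85 = 11.522 in; ε'_s = 0.003(c − d')/c = 0.0023 ≥ ε_y = 0.0021, so the compression steel yields.
M_n = (A_s − A'_s) f_y (d − a/2) + A'_s f_y (d − d') = 292.2 × (21.8 − 4.897) + 61.8 × (21.8 − 2.5) = 4939.1 + 1192.7 = 6131.8 kip·in.

M_n ≈ 6130 kip·in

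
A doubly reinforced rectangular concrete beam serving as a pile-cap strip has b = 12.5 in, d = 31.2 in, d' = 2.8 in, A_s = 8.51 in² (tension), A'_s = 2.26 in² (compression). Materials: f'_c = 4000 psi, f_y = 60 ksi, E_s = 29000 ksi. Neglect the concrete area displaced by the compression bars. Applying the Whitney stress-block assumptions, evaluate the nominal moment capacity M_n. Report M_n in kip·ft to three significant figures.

M_n ≈ 1160 kip·ft

Assume both steels yield.
a = (A_s − A'_s) f_y/(0.85 f'_c b) = (8.51 − 2.26) × 60/(0.85 × 4 × 12.5) = 8.824 in.
c = a/β₁ = 8.824/0.85 = 10.381 in; ε'_s = 0.003(c − d')/c = 0.0022 ≥ ε_y = 0.0021, so the compression steel yields.
M_n = (A_s − A'_s) f_y (d − a/2) + A'_s f_y (d − d') = 375 × (31.2 − 4.412) + 135.6 × (31.2 − 2.8) = 10045.5 + 3851.0 = 13896.5 kip·in = 13896.5/12 = 1158.04 kip·ft.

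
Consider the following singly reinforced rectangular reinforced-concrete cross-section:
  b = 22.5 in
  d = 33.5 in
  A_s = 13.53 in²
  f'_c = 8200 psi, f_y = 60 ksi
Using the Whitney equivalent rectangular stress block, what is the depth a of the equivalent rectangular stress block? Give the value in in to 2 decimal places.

a ≈ 5.18 in

T = A_s f_y = 13.53 × 60 = 811.8 kips.
a = T/(0.85 f'_c b) = 811.8/(0.85 × 8.2 × 22.5) = 5.18 in.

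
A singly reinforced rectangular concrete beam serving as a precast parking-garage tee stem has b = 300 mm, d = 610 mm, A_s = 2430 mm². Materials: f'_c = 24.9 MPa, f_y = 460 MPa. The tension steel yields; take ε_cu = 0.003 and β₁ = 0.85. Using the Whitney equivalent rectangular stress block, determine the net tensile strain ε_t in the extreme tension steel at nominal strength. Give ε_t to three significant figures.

ε_t ≈ 0.00584

a = A_s f_y/(0.85 f'_c b) = 176.05 mm.
β₁ = 0.85, so c = a/β₁ = 176.05/0.85 = 207.12 mm.
From the linear strain diagram with ε_cu = 0.003: ε_t = 0.003 (d − c)/c = 0.003 × (610 − 207.12)/207.12 = 0.00584.
Since ε_t ≥ 0.005, the section is tension-controlled.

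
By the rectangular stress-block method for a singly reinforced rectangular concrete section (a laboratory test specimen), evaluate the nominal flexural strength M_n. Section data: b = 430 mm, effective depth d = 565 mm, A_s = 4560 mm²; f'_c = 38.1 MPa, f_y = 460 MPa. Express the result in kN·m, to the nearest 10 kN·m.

T = A_s f_y = 4560 × 460 = 2097600 N = 2097.6 kN.
From C = T: a = T/(0.85 f'_c b) = 2097600/(0.85 × 38.1 × 430) = 150.63 mm.
M_n = T(d − a/2) = 2097.6 kN × (565 − 75.315) mm = 1027.16 kN·m.

M_n ≈ 1030 kN·m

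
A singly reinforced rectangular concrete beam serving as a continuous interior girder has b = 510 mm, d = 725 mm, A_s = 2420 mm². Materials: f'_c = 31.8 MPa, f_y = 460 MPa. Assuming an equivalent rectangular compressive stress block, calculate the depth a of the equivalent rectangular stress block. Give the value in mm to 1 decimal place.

T = A_s f_y = 2420 × 460 = 1113200 N = 1113.2 kN.
Setting C = 0.85 f'_c a b equal to T: a = 1113200/(0.85 × 31.8 × 510) = 80.8 mm.

a ≈ 80.8 mm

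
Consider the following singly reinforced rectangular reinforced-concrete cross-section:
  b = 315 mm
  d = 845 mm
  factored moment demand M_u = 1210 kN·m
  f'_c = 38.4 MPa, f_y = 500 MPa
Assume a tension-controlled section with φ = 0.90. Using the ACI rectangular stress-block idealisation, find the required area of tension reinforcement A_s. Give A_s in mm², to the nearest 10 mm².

M_n = M_u/φ = 1210/0.90 = 1344.44 kN·m.
With M_n = 0.85 f'_c a b (d − a/2), solve the quadratic for a:
a = d − √(d² − 2M_n/(0.85 f'_c b)) = 845 − √(845² − 2 × 1344.44×10⁶/(0.85 × 38.4 × 315)) = 172.32 mm.
A_s = 0.85 f'_c a b / f_y = 0.85 × 38.4 × 172.32 × 315 / 500 = 3543.5 mm².

A_s ≈ 3540 mm²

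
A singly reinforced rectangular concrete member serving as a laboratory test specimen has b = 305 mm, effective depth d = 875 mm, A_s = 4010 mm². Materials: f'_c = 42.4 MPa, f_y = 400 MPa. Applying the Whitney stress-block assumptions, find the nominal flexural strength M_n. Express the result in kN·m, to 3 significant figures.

T = A_s f_y = 4010 × 400 = 1604000 N = 1604 kN.
From C = T: a = T/(0.85 f'_c b) = 1604000/(0.85 × 42.4 × 305) = 145.92 mm.
M_n = T(d − a/2) = 1604 kN × (875 − 72.96) mm = 1286.47 kN·m.

M_n ≈ 1290 kN·m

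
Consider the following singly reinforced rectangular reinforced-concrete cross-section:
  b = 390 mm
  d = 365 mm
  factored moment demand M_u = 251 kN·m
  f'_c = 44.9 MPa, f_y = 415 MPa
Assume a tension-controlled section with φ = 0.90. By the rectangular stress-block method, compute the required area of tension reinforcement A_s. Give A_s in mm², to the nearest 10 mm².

M_n = M_u/φ = 251/0.90 = 278.889 kN·m.
With M_n = 0.85 f'_c a b (d − a/2), solve the quadratic for a:
a = d − √(d² − 2M_n/(0.85 f'_c b)) = 365 − √(365² − 2 × 278.889×10⁶/(0.85 × 44.9 × 390)) = 55.56 mm.
A_s = 0.85 f'_c a b / f_y = 0.85 × 44.9 × 55.56 × 390 / 415 = 1992.7 mm².

A_s ≈ 1990 mm²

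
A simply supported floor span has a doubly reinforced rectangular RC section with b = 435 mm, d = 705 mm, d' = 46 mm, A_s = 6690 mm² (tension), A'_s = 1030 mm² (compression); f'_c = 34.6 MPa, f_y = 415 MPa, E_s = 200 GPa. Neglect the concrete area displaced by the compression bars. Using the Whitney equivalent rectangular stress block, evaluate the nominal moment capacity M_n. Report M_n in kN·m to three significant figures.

Assume both tension and compression steel yield.
Net tension couple steel: A_s − A'_s = 5660 mm².
a = (A_s − A'_s) f_y / (0.85 f'_c b) = 2348900/(0.85 × 34.6 × 435) = 183.60 mm.
c = a/β₁ = 183.60/0.803 = 228.64 mm; ε'_s = 0.003(c − d')/c = 0.0024 ≥ f_y/E_s = 0.0021, so compression steel does yield.
M_n = (A_s − A'_s) f_y (d − a/2) + A'_s f_y (d − d') = [2348900 × (705 − 91.8) + 427450 × (705 − 46)] × 10⁻⁶ = 1440.35 + 281.69 = 1722.04 kN·m.

M_n ≈ 1720 kN·m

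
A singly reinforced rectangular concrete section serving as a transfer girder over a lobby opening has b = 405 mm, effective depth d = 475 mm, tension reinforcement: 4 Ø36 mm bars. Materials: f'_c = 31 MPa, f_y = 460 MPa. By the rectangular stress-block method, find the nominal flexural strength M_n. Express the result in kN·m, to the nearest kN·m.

A_s = 4 × 1018 = 4072 mm².
T = A_s f_y = 4072 × 460 = 1873120 N = 1873.12 kN.
From C = T: a = T/(0.85 f'_c b) = 1873120/(0.85 × 31 × 405) = 175.52 mm.
M_n = T(d − a/2) = 1873.12 kN × (475 − 87.76) mm = 725.35 kN·m.

M_n ≈ 725 kN·m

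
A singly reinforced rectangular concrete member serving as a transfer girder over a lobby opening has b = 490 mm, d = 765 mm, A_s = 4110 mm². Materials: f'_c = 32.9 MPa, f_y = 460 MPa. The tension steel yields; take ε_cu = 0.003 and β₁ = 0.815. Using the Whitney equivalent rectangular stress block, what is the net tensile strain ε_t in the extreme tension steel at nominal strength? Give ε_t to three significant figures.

a = A_s f_y/(0.85 f'_c b) = 137.97 mm.
β₁ = 0.815, so c = a/β₁ = 137.97/0.815 = 169.29 mm.
From the linear strain diagram with ε_cu = 0.003: ε_t = 0.003 (d − c)/c = 0.003 × (765 − 169.29)/169.29 = 0.0106.
Since ε_t ≥ 0.005, the section is tension-controlled.

ε_t ≈ 0.0106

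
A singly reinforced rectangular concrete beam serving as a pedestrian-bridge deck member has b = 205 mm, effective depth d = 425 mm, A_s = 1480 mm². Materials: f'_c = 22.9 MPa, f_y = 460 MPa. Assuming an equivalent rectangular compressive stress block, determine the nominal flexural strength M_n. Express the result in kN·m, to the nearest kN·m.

T = A_s f_y = 1480 × 460 = 680800 N = 680.8 kN.
From C = T: a = T/(0.85 f'_c b) = 680800/(0.85 × 22.9 × 205) = 170.61 mm.
M_n = T(d − a/2) = 680.8 kN × (425 − 85.305) mm = 231.26 kN·m.

M_n ≈ 231 kN·m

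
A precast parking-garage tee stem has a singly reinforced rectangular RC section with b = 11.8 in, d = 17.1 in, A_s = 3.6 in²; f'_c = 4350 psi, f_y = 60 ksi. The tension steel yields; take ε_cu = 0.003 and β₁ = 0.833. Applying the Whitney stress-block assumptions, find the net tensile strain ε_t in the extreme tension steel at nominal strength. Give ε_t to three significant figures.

a = A_s f_y/(0.85 f'_c b) = 4.951 in.
β₁ = 0.833, so c = a/β₁ = 4.951/0.833 = 5.944 in.
From the linear strain diagram with ε_cu = 0.003: ε_t = 0.003 (d − c)/c = 0.003 × (17.1 − 5.944)/5.944 = 0.00563.
Since ε_t ≥ 0.005, the section is tension-controlled.

ε_t ≈ 0.00563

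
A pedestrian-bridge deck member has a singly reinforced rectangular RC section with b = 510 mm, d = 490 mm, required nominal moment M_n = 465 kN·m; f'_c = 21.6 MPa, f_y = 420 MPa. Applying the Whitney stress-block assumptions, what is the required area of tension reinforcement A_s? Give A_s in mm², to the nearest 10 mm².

With M_n = 0.85 f'_c a b (d − a/2), solve the quadratic for a:
a = d − √(d² − 2M_n/(0.85 f'_c b)) = 490 − √(490² − 2 × 465×10⁶/(0.85 × 21.6 × 510)) = 114.79 mm.
A_s = 0.85 f'_c a b / f_y = 0.85 × 21.6 × 114.79 × 510 / 420 = 2559.2 mm².

A_s ≈ 2560 mm²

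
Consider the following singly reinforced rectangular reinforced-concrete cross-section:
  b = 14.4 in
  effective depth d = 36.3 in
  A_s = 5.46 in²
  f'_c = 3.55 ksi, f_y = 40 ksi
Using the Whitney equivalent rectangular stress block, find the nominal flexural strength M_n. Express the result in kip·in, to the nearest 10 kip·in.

T = A_s f_y = 5.46 × 40 = 218.4 kips.
a = T/(0.85 f'_c b) = 218.4/(0.85 × 3.55 × 14.4) = 5.026 in.
M_n = T(d − a/2) = 218.4 × (36.3 − 2.513) = 7379.1 kip·in.

M_n ≈ 7380 kip·in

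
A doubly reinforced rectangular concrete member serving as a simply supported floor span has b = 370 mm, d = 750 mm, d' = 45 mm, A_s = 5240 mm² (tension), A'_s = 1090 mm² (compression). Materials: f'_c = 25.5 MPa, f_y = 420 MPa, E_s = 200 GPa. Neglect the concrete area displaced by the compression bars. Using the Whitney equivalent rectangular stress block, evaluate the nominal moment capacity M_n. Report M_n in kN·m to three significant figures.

Assume both tension and compression steel yield.
Net tension couple steel: A_s − A'_s = 4150 mm².
a = (A_s − A'_s) f_y / (0.85 f'_c b) = 1743000/(0.85 × 25.5 × 370) = 217.34 mm.
c = a/β₁ = 217.34/0.85 = 255.69 mm; ε'_s = 0.003(c − d')/c = 0.0025 ≥ f_y/E_s = 0.0021, so compression steel does yield.
M_n = (A_s − A'_s) f_y (d − a/2) + A'_s f_y (d − d') = [1743000 × (750 − 108.67) + 457800 × (750 − 45)] × 10⁻⁶ = 1117.84 + 322.75 = 1440.59 kN·m.

M_n ≈ 1440 kN·m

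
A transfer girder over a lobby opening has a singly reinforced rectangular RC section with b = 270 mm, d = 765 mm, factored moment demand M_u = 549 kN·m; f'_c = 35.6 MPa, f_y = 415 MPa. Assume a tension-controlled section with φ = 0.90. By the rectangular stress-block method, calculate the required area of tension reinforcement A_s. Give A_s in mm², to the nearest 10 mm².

M_n = M_u/φ = 549/0.90 = 610 kN·m.
With M_n = 0.85 f'_c a b (d − a/2), solve the quadratic for a:
a = d − √(d² − 2M_n/(0.85 f'_c b)) = 765 − √(765² − 2 × 610×10⁶/(0.85 × 35.6 × 270)) = 104.77 mm.
A_s = 0.85 f'_c a b / f_y = 0.85 × 35.6 × 104.77 × 270 / 415 = 2062.6 mm².

A_s ≈ 2060 mm²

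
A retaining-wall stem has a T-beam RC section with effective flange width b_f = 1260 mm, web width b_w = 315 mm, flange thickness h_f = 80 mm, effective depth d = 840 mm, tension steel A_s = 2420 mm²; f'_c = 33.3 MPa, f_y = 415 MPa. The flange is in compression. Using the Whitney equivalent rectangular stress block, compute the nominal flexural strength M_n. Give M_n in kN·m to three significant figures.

M_n ≈ 829 kN·m

Tension: T = A_s f_y = 2420 × 415 = 1004300 N.
Try a within the flange: a = T/(0.85 f'_c b_f) = 1004300/(0.85 × 33.3 × 1260) = 28.16 mm.
Since a = 28.16 ≤ h_f = 80 mm, the stress block lies entirely in the flange; analyse as a rectangular beam of width b_f.
M_n = T(d − a/2) = 1004300 × (840 − 14.08) = 829.47 × 10⁶ N·mm.
M_n = 829.47 kN·m.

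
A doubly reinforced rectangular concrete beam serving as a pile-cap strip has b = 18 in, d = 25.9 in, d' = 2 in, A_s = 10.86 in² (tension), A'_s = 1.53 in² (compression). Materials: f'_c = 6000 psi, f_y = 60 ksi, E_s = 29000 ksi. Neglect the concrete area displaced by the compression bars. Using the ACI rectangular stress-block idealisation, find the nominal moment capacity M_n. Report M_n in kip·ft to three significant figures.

Assume both steels yield.
a = (A_s − A'_s) f_y/(0.85 f'_c b) = (10.86 − 1.53) × 60/(0.85 × 6 × 18) = 6.098 in.
c = a/β₁ = 6.098/0.75 = 8.131 in; ε'_s = 0.003(c − d')/c = 0.0023 ≥ ε_y = 0.0021, so the compression steel yields.
M_n = (A_s − A'_s) f_y (d − a/2) + A'_s f_y (d − d') = 559.8 × (25.9 − 3.049) + 91.8 × (25.9 − 2) = 12792.0 + 2194.0 = 14986.0 kip·in = 14986.0/12 = 1248.83 kip·ft.

M_n ≈ 1250 kip·ft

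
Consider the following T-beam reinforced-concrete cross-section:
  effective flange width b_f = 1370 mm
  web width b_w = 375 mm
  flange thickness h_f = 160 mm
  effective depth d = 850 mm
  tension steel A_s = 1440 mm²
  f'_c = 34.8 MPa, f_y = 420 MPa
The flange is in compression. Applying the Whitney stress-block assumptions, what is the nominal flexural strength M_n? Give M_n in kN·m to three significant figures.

M_n ≈ 510 kN·m

Tension: T = A_s f_y = 1440 × 420 = 604800 N.
Try a within the flange: a = T/(0.85 f'_c b_f) = 604800/(0.85 × 34.8 × 1370) = 14.92 mm.
Since a = 14.92 ≤ h_f = 160 mm, the stress block lies entirely in the flange; analyse as a rectangular beam of width b_f.
M_n = T(d − a/2) = 604800 × (850 − 7.46) = 509.57 × 10⁶ N·mm.
M_n = 509.57 kN·m.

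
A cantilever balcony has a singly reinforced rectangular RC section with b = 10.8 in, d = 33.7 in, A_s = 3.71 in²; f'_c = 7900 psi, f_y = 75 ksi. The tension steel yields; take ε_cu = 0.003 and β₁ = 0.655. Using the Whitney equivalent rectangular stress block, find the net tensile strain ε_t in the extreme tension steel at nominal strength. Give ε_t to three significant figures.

a = A_s f_y/(0.85 f'_c b) = 3.837 in.
β₁ = 0.655, so c = a/β₁ = 3.837/0.655 = 5.858 in.
From the linear strain diagram with ε_cu = 0.003: ε_t = 0.003 (d − c)/c = 0.003 × (33.7 − 5.858)/5.858 = 0.0143.
Since ε_t ≥ 0.005, the section is tension-controlled.

ε_t ≈ 0.0143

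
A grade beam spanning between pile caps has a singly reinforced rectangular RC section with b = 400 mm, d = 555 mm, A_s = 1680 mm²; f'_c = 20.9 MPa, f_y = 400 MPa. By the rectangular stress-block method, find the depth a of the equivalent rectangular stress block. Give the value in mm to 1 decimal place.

T = A_s f_y = 1680 × 400 = 672000 N = 672 kN.
Setting C = 0.85 f'_c a b equal to T: a = 672000/(0.85 × 20.9 × 400) = 94.6 mm.

a ≈ 94.6 mm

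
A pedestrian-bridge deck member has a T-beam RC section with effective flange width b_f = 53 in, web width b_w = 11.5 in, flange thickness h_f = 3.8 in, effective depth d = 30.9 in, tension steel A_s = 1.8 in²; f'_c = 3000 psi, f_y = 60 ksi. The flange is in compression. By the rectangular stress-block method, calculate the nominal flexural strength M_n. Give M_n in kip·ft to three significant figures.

Tension: T = A_s f_y = 1.8 × 60 = 108 kips.
Try a within the flange: a = T/(0.85 f'_c b_f) = 108/(0.85 × 3 × 53) = 0.799 in.
Since a = 0.799 ≤ h_f = 3.8 in, the stress block lies entirely in the flange; analyse as a rectangular beam of width b_f.
M_n = T(d − a/2) = 108 × (30.9 − 0.3995) = 3294.1 kip·in.
M_n = 3294.1/12 = 274.51 kip·ft.

M_n ≈ 275 kip·ft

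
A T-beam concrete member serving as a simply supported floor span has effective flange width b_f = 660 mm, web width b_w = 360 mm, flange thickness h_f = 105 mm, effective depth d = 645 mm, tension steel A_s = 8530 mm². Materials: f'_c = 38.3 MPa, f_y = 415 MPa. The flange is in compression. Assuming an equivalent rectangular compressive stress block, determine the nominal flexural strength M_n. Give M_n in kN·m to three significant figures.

Tension: T = A_s f_y = 8530 × 415 = 3539950 N.
Try a within the flange: a = T/(0.85 f'_c b_f) = 3539950/(0.85 × 38.3 × 660) = 164.75 mm.
a = 164.75 > h_f = 105 mm: the block extends into the web. Split into flange-overhang and web parts.
C_f = 0.85 f'_c (b_f − b_w) h_f = 0.85 × 38.3 × (660 − 360) × 105 = 1025483 N.
Remaining web compression depth: a_w = (T − C_f)/(0.85 f'_c b_w) = (3539950 − 1025483)/(0.85 × 38.3 × 360) = 214.55 mm.
M_n = C_f(d − h_f/2) + (T − C_f)(d − a_w/2) = 1025483 × (645 − 52.5) + 2514467 × (645 − 107.275) = 607.60 + 1352.09 = 1959.69 × 10⁶ N·mm.
M_n = 1959.69 kN·m.

M_n ≈ 1960 kN·m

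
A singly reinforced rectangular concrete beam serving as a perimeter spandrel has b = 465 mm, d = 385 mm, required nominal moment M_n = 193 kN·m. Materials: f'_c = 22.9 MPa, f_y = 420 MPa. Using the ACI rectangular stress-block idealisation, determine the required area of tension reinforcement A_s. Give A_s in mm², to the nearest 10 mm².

With M_n = 0.85 f'_c a b (d − a/2), solve the quadratic for a:
a = d − √(d² − 2M_n/(0.85 f'_c b)) = 385 − √(385² − 2 × 193×10⁶/(0.85 × 22.9 × 465)) = 60.07 mm.
A_s = 0.85 f'_c a b / f_y = 0.85 × 22.9 × 60.07 × 465 / 420 = 1294.5 mm².

A_s ≈ 1290 mm²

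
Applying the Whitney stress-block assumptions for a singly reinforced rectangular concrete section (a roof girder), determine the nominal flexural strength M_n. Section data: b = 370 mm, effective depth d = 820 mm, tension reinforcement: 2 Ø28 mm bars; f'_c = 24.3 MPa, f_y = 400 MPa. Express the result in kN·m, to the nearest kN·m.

A_s = 2 × 616 = 1232 mm².
T = A_s f_y = 1232 × 400 = 492800 N = 492.8 kN.
From C = T: a = T/(0.85 f'_c b) = 492800/(0.85 × 24.3 × 370) = 64.48 mm.
M_n = T(d − a/2) = 492.8 kN × (820 − 32.24) mm = 388.21 kN·m.

M_n ≈ 388 kN·m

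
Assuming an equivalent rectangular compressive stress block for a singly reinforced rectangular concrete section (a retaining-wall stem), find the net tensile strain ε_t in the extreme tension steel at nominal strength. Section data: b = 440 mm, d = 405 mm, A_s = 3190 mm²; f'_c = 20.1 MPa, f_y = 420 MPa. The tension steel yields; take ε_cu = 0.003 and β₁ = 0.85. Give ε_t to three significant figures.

ε_t ≈ 0.00279

a = A_s f_y/(0.85 f'_c b) = 178.23 mm.
β₁ = 0.85, so c = a/β₁ = 178.23/0.85 = 209.68 mm.
From the linear strain diagram with ε_cu = 0.003: ε_t = 0.003 (d − c)/c = 0.003 × (405 − 209.68)/209.68 = 0.00279.
ε_t < 0.004 — the section is over-reinforced for flexure under ACI limits.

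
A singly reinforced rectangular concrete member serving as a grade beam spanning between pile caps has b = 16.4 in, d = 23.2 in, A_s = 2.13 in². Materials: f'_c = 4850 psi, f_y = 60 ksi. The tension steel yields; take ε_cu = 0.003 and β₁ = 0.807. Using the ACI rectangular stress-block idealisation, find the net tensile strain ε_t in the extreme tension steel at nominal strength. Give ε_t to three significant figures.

ε_t ≈ 0.0267

a = A_s f_y/(0.85 f'_c b) = 1.890 in.
β₁ = 0.807, so c = a/β₁ = 1.890/0.807 = 2.342 in.
From the linear strain diagram with ε_cu = 0.003: ε_t = 0.003 (d − c)/c = 0.003 × (23.2 − 2.342)/2.342 = 0.0267.
Since ε_t ≥ 0.005, the section is tension-controlled.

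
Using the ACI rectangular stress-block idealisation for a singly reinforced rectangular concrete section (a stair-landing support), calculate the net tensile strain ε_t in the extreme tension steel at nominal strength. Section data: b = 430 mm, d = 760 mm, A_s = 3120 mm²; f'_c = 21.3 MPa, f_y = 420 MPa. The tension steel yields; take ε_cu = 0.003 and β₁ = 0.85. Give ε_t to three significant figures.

ε_t ≈ 0.00851

a = A_s f_y/(0.85 f'_c b) = 168.32 mm.
β₁ = 0.85, so c = a/β₁ = 168.32/0.85 = 198.02 mm.
From the linear strain diagram with ε_cu = 0.003: ε_t = 0.003 (d − c)/c = 0.003 × (760 − 198.02)/198.02 = 0.00851.
Since ε_t ≥ 0.005, the section is tension-controlled.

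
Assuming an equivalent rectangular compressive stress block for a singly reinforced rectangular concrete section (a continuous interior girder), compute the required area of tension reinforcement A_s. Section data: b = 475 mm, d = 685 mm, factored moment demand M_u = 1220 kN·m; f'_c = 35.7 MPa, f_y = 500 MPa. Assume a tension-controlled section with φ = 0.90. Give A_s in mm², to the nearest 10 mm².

M_n = M_u/φ = 1220/0.90 = 1355.56 kN·m.
With M_n = 0.85 f'_c a b (d − a/2), solve the quadratic for a:
a = d − √(d² − 2M_n/(0.85 f'_c b)) = 685 − √(685² − 2 × 1355.56×10⁶/(0.85 × 35.7 × 475)) = 154.78 mm.
A_s = 0.85 f'_c a b / f_y = 0.85 × 35.7 × 154.78 × 475 / 500 = 4462.0 mm².

A_s ≈ 4460 mm²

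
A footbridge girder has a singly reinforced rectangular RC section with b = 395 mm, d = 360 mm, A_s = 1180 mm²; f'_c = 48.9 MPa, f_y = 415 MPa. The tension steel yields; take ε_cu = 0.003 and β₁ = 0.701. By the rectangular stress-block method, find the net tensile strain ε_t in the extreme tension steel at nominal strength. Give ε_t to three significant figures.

a = A_s f_y/(0.85 f'_c b) = 29.83 mm.
β₁ = 0.701, so c = a/β₁ = 29.83/0.701 = 42.55 mm.
From the linear strain diagram with ε_cu = 0.003: ε_t = 0.003 (d − c)/c = 0.003 × (360 − 42.55)/42.55 = 0.0224.
Since ε_t ≥ 0.005, the section is tension-controlled.

ε_t ≈ 0.0224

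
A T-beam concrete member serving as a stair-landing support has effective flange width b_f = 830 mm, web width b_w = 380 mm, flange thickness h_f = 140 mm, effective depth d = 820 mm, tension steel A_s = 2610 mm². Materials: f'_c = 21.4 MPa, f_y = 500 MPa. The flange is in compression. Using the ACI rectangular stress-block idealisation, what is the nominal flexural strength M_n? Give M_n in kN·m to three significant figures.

M_n ≈ 1010 kN·m

Tension: T = A_s f_y = 2610 × 500 = 1305000 N.
Try a within the flange: a = T/(0.85 f'_c b_f) = 1305000/(0.85 × 21.4 × 830) = 86.44 mm.
Since a = 86.44 ≤ h_f = 140 mm, the stress block lies entirely in the flange; analyse as a rectangular beam of width b_f.
M_n = T(d − a/2) = 1305000 × (820 − 43.22) = 1013.70 × 10⁶ N·mm.
M_n = 1013.70 kN·m.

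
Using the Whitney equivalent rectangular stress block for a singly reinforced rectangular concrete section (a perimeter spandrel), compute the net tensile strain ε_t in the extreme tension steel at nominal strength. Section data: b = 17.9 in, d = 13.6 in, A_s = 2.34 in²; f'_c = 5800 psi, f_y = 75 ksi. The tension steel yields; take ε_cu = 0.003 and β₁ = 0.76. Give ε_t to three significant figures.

ε_t ≈ 0.0126

a = A_s f_y/(0.85 f'_c b) = 1.989 in.
β₁ = 0.76, so c = a/β₁ = 1.989/0.76 = 2.617 in.
From the linear strain diagram with ε_cu = 0.003: ε_t = 0.003 (d − c)/c = 0.003 × (13.6 − 2.617)/2.617 = 0.0126.
Since ε_t ≥ 0.005, the section is tension-controlled.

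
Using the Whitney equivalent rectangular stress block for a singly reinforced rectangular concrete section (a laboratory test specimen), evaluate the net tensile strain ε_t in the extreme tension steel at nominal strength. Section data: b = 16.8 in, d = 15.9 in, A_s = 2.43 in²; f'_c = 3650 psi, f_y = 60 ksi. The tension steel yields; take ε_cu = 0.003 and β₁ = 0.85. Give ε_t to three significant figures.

a = A_s f_y/(0.85 f'_c b) = 2.797 in.
β₁ = 0.85, so c = a/β₁ = 2.797/0.85 = 3.291 in.
From the linear strain diagram with ε_cu = 0.003: ε_t = 0.003 (d − c)/c = 0.003 × (15.9 − 3.291)/3.291 = 0.0115.
Since ε_t ≥ 0.005, the section is tension-controlled.

ε_t ≈ 0.0115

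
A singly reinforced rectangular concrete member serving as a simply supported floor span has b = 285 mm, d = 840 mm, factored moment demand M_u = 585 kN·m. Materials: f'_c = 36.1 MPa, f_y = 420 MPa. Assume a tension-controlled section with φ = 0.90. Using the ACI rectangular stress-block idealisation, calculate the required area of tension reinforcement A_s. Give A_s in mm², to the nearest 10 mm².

A_s ≈ 1950 mm²

M_n = M_u/φ = 585/0.90 = 650 kN·m.
With M_n = 0.85 f'_c a b (d − a/2), solve the quadratic for a:
a = d − √(d² − 2M_n/(0.85 f'_c b)) = 840 − √(840² − 2 × 650×10⁶/(0.85 × 36.1 × 285)) = 93.71 mm.
A_s = 0.85 f'_c a b / f_y = 0.85 × 36.1 × 93.71 × 285 / 420 = 1951.2 mm².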